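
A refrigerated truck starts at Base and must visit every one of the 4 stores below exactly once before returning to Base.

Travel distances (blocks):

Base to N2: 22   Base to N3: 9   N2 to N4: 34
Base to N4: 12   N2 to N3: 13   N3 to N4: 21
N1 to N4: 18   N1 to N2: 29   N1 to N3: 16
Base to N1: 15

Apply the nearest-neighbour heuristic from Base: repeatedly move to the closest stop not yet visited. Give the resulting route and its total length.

At Base the remaining stops are N3 9, N4 12, N1 15, N2 22; go to N3.
At N3 the remaining stops are N2 13, N1 16, N4 21; go to N2.
At N2 the remaining stops are N1 29, N4 34; go to N1.
At N1 the remaining stops are N4 18; go to N4.
Return N4→Base: 12.
Total = 9 + 13 + 29 + 18 + 12 = 81.

Total distance 81 blocks via the nearest-neighbour route Base → N3 → N2 → N1 → N4 → Base.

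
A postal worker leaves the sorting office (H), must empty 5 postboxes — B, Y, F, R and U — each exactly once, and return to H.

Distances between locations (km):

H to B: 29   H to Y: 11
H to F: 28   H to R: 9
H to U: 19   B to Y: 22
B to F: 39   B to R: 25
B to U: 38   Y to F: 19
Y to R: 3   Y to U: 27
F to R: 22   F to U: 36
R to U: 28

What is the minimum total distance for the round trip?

There are 60 distinct closed tours to check (reversals are equivalent).
H → B → Y → F → R → U → H: 29+22+19+22+28+19 = 139
H → B → Y → F → U → R → H: 29+22+19+36+28+9 = 143
H → B → Y → R → F → U → H: 29+22+3+22+36+19 = 131
H → B → Y → R → U → F → H: 29+22+3+28+36+28 = 146
H → B → Y → U → F → R → H: 29+22+27+36+22+9 = 145
H → B → Y → U → R → F → H: 29+22+27+28+22+28 = 156
H → B → F → Y → R → U → H: 29+39+19+3+28+19 = 137
H → B → F → Y → U → R → H: 29+39+19+27+28+9 = 151
H → B → F → R → Y → U → H: 29+39+22+3+27+19 = 139
H → B → F → R → U → Y → H: 29+39+22+28+27+11 = 156
H → B → F → U → Y → R → H: 29+39+36+27+3+9 = 143
H → B → F → U → R → Y → H: 29+39+36+28+3+11 = 146
H → B → R → Y → F → U → H: 29+25+3+19+36+19 = 131
H → B → R → Y → U → F → H: 29+25+3+27+36+28 = 148
… (46 more)
H → R → Y → F → B → U → H: 9+3+19+39+38+19 = 127  ← best
The minimum is 127.
One optimal route: H → R → Y → F → B → U → H (or its reverse).

Minimum total distance: 127 km.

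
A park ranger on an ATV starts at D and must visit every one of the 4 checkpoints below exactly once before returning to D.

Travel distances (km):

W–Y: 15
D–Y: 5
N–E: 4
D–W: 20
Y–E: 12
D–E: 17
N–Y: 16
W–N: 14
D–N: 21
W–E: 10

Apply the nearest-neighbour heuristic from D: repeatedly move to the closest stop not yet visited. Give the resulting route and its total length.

55 km along D → Y → E → N → W → D.

At D the remaining stops are Y 5, E 17, W 20, N 21; go to Y.
At Y the remaining stops are E 12, W 15, N 16; go to E.
At E the remaining stops are N 4, W 10; go to N.
At N the remaining stops are W 14; go to W.
Return W→D: 20.
Total = 5 + 12 + 4 + 14 + 20 = 55.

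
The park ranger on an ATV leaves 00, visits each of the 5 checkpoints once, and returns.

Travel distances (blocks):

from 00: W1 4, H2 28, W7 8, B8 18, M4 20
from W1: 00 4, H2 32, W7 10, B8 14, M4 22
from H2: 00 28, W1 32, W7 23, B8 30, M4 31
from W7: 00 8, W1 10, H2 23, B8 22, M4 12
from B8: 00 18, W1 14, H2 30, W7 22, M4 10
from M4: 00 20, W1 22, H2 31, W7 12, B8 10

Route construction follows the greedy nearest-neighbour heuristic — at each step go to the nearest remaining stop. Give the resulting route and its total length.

From 00: distances to unvisited — W1=4, W7=8, B8=18, M4=20, H2=28. Nearest is W1 (4).
From W1: distances to unvisited — W7=10, B8=14, M4=22, H2=32. Nearest is W7 (10).
From W7: distances to unvisited — M4=12, B8=22, H2=23. Nearest is M4 (12).
From M4: distances to unvisited — B8=10, H2=31. Nearest is B8 (10).
From B8: distances to unvisited — H2=30. Nearest is H2 (30).
Return H2→00: 28.
Total = 4 + 10 + 12 + 10 + 30 + 28 = 94.

Nearest-neighbour total = 94 blocks; route 00 → W1 → W7 → M4 → B8 → H2 → 00.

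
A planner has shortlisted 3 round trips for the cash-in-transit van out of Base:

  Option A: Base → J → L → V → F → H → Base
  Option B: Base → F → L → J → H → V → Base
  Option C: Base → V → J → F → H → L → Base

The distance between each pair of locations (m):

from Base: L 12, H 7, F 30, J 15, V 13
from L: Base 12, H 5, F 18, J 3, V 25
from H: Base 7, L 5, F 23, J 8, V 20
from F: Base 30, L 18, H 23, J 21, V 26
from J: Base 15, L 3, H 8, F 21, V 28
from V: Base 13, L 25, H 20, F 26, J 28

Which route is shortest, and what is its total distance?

92 m — Option B is the shortest.

Option A: 15 + 3 + 25 + 26 + 23 + 7 = 99
Option B: 30 + 18 + 3 + 8 + 20 + 13 = 92
Option C: 13 + 28 + 21 + 23 + 5 + 12 = 102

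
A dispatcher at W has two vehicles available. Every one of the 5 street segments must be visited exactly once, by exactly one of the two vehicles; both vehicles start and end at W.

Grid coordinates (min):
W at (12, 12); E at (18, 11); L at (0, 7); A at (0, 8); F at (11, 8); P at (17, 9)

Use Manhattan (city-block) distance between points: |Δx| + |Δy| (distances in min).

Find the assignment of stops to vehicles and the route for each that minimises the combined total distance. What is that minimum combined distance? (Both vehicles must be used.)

Try each way of splitting the stops between the two vehicles (each non-empty) and, for each split, find the best tour for each vehicle:
  {E} + {L, A, F, P}: 14 + 44 = 58
  {L} + {E, A, F, P}: 34 + 44 = 78
  {E, L} + {A, F, P}: 46 + 42 = 88
  {A} + {E, L, F, P}: 32 + 46 = 78
  {E, A} + {L, F, P}: 44 + 44 = 88
  {L, A} + {E, F, P}: 34 + 22 = 56
  … (15 splits in total)
  {L, A, F} + {E, P}: 34 + 18 = 52  ← best
Best: vehicle 1 W → L → A → F → W = 34; vehicle 2 W → E → P → W = 18; combined 52.

Minimum combined distance: 52 min.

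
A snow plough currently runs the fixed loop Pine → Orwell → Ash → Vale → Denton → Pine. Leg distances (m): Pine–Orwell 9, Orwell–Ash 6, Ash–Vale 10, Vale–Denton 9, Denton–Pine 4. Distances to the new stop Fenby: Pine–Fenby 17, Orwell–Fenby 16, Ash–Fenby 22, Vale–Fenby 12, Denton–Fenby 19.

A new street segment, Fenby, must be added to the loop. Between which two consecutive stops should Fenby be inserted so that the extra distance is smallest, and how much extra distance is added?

Insertion cost between consecutive stops i–j is d(i,Fenby) + d(Fenby,j) − d(i,j):
  between Pine and Orwell: 17 + 16 − 9 = 24
  between Orwell and Ash: 16 + 22 − 6 = 32
  between Ash and Vale: 22 + 12 − 10 = 24
  between Vale and Denton: 12 + 19 − 9 = 22
  between Denton and Pine: 19 + 17 − 4 = 32
Cheapest insertion is between Vale and Denton, adding 22.
New total = 38 + 22 = 60.

Minimum extra distance: 22 m, inserting Fenby between Vale and Denton.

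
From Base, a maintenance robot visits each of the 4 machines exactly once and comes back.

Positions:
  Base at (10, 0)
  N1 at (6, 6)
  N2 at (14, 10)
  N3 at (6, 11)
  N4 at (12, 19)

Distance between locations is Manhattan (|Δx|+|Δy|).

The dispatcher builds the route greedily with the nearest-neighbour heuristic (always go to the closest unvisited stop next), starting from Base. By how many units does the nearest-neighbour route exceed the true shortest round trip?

Base: N1=10, N2=14, N3=15, N4=21 ⇒ N1
N1: N3=5, N2=12, N4=19 ⇒ N3
N3: N2=9, N4=14 ⇒ N2
N2: N4=11 ⇒ N4
NN route Base → N1 → N3 → N2 → N4 → Base costs 56.
Optimal: Base → N1 → N3 → N4 → N2 → Base costs 54 (by enumerating all 12 distinct tours).
Excess = 56 − 54 = 2.

Excess over optimum: 2.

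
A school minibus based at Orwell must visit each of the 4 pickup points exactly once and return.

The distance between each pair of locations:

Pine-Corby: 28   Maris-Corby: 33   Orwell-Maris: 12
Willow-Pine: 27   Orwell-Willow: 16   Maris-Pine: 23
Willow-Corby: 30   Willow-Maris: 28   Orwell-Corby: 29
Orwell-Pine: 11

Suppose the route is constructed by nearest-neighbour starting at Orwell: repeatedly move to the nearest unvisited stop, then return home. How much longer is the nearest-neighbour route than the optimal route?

Orwell: Pine=11, Maris=12, Willow=16, Corby=29 ⇒ Pine
Pine: Maris=23, Willow=27, Corby=28 ⇒ Maris
Maris: Willow=28, Corby=33 ⇒ Willow
Willow: Corby=30 ⇒ Corby
NN route Orwell → Pine → Maris → Willow → Corby → Orwell costs 121.
Optimal: Orwell → Willow → Corby → Pine → Maris → Orwell costs 109 (by enumerating all 12 distinct tours).
Excess = 121 − 109 = 12.

Excess over optimum: 12.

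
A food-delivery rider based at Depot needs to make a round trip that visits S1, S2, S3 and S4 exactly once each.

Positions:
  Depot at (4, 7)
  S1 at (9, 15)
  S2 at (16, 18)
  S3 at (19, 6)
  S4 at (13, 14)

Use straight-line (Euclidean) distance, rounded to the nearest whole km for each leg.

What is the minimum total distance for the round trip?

There are 12 distinct closed tours to check (reversals are equivalent).
Depot-S1-S2-S3-S4-Depot: 9+8+12+10+11 = 50
Depot-S1-S2-S4-S3-Depot: 9+8+5+10+15 = 47
Depot-S1-S3-S2-S4-Depot: 9+13+12+5+11 = 50
Depot-S1-S3-S4-S2-Depot: 9+13+10+5+16 = 53
Depot-S1-S4-S2-S3-Depot: 9+4+5+12+15 = 45
Depot-S1-S4-S3-S2-Depot: 9+4+10+12+16 = 51
Depot-S2-S1-S3-S4-Depot: 16+8+13+10+11 = 58
Depot-S2-S1-S4-S3-Depot: 16+8+4+10+15 = 53
Depot-S2-S3-S1-S4-Depot: 16+12+13+4+11 = 56
Depot-S2-S4-S1-S3-Depot: 16+5+4+13+15 = 53
Depot-S3-S1-S2-S4-Depot: 15+13+8+5+11 = 52
Depot-S3-S2-S1-S4-Depot: 15+12+8+4+11 = 50
The minimum is 45.
One optimal route: Depot → S1 → S4 → S2 → S3 → Depot (or its reverse).

Minimum total distance: 45 km.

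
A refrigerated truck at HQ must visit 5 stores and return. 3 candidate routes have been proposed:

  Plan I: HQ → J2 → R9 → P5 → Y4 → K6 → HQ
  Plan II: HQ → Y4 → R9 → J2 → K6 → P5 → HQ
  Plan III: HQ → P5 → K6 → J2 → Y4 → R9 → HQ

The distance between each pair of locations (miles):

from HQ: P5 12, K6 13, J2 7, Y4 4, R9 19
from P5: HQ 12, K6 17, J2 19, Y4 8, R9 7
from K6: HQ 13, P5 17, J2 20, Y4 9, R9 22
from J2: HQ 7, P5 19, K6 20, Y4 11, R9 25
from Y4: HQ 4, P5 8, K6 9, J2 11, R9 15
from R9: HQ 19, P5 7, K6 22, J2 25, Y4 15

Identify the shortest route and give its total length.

Shortest is Plan I, total 69 miles.

Plan I: 7 + 25 + 7 + 8 + 9 + 13 = 69
Plan II: 4 + 15 + 25 + 20 + 17 + 12 = 93
Plan III: 12 + 17 + 20 + 11 + 15 + 19 = 94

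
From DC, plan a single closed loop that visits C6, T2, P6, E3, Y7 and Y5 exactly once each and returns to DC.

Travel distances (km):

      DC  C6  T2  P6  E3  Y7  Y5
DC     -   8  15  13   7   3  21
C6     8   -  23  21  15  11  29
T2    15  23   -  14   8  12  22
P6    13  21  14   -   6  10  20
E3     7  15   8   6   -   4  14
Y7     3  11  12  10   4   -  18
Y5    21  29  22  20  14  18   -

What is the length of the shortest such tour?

With 6 stops there are 6!/2 = 360 distinct round trips (a route and its reverse cost the same).
DC→C6→T2→P6→E3→Y7→Y5→DC: 8+23+14+6+4+18+21 = 94
DC→C6→T2→P6→E3→Y5→Y7→DC: 8+23+14+6+14+18+3 = 86
DC→C6→T2→P6→Y7→E3→Y5→DC: 8+23+14+10+4+14+21 = 94
DC→C6→T2→P6→Y7→Y5→E3→DC: 8+23+14+10+18+14+7 = 94
DC→C6→T2→P6→Y5→E3→Y7→DC: 8+23+14+20+14+4+3 = 86
DC→C6→T2→P6→Y5→Y7→E3→DC: 8+23+14+20+18+4+7 = 94
DC→C6→T2→E3→P6→Y7→Y5→DC: 8+23+8+6+10+18+21 = 94
DC→C6→T2→E3→P6→Y5→Y7→DC: 8+23+8+6+20+18+3 = 86
… (352 more)
The minimum is 86.
One optimal route: DC → C6 → T2 → P6 → E3 → Y5 → Y7 → DC (or its reverse).

86 km — the shortest possible round trip.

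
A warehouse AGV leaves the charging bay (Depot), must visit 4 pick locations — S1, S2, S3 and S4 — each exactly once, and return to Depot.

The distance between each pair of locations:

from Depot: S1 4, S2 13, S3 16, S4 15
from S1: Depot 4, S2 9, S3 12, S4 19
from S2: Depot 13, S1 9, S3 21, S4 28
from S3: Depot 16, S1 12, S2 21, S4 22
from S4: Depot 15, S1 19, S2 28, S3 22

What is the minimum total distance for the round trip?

There are 12 distinct closed tours to check (reversals are equivalent).
Depot - S1 - S2 - S3 - S4 - Depot: 4+9+21+22+15 = 71
Depot - S1 - S2 - S4 - S3 - Depot: 4+9+28+22+16 = 79
Depot - S1 - S3 - S2 - S4 - Depot: 4+12+21+28+15 = 80
Depot - S1 - S3 - S4 - S2 - Depot: 4+12+22+28+13 = 79
Depot - S1 - S4 - S2 - S3 - Depot: 4+19+28+21+16 = 88
Depot - S1 - S4 - S3 - S2 - Depot: 4+19+22+21+13 = 79
Depot - S2 - S1 - S3 - S4 - Depot: 13+9+12+22+15 = 71
Depot - S2 - S1 - S4 - S3 - Depot: 13+9+19+22+16 = 79
Depot - S2 - S3 - S1 - S4 - Depot: 13+21+12+19+15 = 80
Depot - S2 - S4 - S1 - S3 - Depot: 13+28+19+12+16 = 88
Depot - S3 - S1 - S2 - S4 - Depot: 16+12+9+28+15 = 80
Depot - S3 - S2 - S1 - S4 - Depot: 16+21+9+19+15 = 80
The minimum is 71.
One optimal route: Depot → S1 → S2 → S3 → S4 → Depot (or its reverse).

71 — the shortest possible round trip.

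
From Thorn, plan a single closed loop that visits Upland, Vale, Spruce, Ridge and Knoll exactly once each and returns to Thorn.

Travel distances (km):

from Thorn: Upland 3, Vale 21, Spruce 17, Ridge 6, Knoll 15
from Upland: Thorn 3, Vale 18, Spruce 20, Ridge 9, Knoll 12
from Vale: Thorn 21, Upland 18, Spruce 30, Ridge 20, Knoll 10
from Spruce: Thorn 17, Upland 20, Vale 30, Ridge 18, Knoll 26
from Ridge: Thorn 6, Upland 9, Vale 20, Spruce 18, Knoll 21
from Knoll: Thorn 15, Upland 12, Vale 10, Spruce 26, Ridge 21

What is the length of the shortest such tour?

There are 60 distinct closed tours to check (reversals are equivalent).
Thorn→Upland→Vale→Spruce→Ridge→Knoll→Thorn: 3+18+30+18+21+15 = 105
Thorn→Upland→Vale→Spruce→Knoll→Ridge→Thorn: 3+18+30+26+21+6 = 104
Thorn→Upland→Vale→Ridge→Spruce→Knoll→Thorn: 3+18+20+18+26+15 = 100
Thorn→Upland→Vale→Ridge→Knoll→Spruce→Thorn: 3+18+20+21+26+17 = 105
Thorn→Upland→Vale→Knoll→Spruce→Ridge→Thorn: 3+18+10+26+18+6 = 81
Thorn→Upland→Vale→Knoll→Ridge→Spruce→Thorn: 3+18+10+21+18+17 = 87
Thorn→Upland→Spruce→Vale→Ridge→Knoll→Thorn: 3+20+30+20+21+15 = 109
Thorn→Upland→Spruce→Vale→Knoll→Ridge→Thorn: 3+20+30+10+21+6 = 90
Thorn→Upland→Spruce→Ridge→Vale→Knoll→Thorn: 3+20+18+20+10+15 = 86
Thorn→Upland→Spruce→Ridge→Knoll→Vale→Thorn: 3+20+18+21+10+21 = 93
Thorn→Upland→Spruce→Knoll→Vale→Ridge→Thorn: 3+20+26+10+20+6 = 85
Thorn→Upland→Spruce→Knoll→Ridge→Vale→Thorn: 3+20+26+21+20+21 = 111
Thorn→Upland→Ridge→Vale→Spruce→Knoll→Thorn: 3+9+20+30+26+15 = 103
Thorn→Upland→Ridge→Vale→Knoll→Spruce→Thorn: 3+9+20+10+26+17 = 85
… (46 more)
Thorn→Upland→Knoll→Vale→Spruce→Ridge→Thorn: 3+12+10+30+18+6 = 79  ← best
The minimum is 79.
One optimal route: Thorn → Upland → Knoll → Vale → Spruce → Ridge → Thorn (or its reverse).

79 km — the shortest possible round trip.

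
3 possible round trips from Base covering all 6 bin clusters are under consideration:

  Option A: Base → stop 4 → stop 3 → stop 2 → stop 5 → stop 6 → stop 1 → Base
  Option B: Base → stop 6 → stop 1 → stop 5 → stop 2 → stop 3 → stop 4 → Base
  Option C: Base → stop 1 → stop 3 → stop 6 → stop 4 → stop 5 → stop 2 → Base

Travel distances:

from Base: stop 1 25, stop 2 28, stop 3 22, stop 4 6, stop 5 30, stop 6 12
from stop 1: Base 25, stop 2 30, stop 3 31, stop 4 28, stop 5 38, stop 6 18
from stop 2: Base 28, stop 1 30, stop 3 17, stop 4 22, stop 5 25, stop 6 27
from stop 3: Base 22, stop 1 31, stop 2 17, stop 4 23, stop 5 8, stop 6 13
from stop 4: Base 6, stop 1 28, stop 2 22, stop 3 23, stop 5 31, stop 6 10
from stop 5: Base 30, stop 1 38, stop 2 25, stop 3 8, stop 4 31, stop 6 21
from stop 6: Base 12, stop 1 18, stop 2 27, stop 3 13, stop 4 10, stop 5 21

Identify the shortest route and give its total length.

135 — Option A is the shortest.

Option A: 6 + 23 + 17 + 25 + 21 + 18 + 25 = 135
Option B: 12 + 18 + 38 + 25 + 17 + 23 + 6 = 139
Option C: 25 + 31 + 13 + 10 + 31 + 25 + 28 = 163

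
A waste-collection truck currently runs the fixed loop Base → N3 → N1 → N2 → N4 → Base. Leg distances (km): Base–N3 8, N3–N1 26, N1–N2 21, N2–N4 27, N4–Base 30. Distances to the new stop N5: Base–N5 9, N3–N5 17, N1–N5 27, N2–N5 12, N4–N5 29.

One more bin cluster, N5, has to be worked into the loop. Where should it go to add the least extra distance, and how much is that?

Insertion cost between consecutive stops i–j is d(i,N5) + d(N5,j) − d(i,j):
  between Base and N3: 9 + 17 − 8 = 18
  between N3 and N1: 17 + 27 − 26 = 18
  between N1 and N2: 27 + 12 − 21 = 18
  between N2 and N4: 12 + 29 − 27 = 14
  between N4 and Base: 29 + 9 − 30 = 8
Cheapest insertion is between N4 and Base, adding 8.
New total = 112 + 8 = 120.

Minimum extra distance: 8 km, inserting N5 between N4 and Base.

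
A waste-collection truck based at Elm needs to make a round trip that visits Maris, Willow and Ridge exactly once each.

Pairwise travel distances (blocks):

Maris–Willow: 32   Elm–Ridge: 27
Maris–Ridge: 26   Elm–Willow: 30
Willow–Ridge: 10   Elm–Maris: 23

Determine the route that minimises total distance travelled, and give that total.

Elm → Maris → Willow → Ridge → Elm: 23+32+10+27 = 92
Elm → Maris → Ridge → Willow → Elm: 23+26+10+30 = 89
Elm → Willow → Maris → Ridge → Elm: 30+32+26+27 = 115
The minimum is 89.
One optimal route: Elm → Maris → Ridge → Willow → Elm (or its reverse).

89 blocks — the shortest possible round trip.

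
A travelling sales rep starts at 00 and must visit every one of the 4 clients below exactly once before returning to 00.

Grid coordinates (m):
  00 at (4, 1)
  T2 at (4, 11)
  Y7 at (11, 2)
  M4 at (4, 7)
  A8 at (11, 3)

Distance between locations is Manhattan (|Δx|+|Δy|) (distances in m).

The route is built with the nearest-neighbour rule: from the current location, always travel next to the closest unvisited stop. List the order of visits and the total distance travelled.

00 → [M4:6 / Y7:8 / A8:9 / T2:10] → M4 (6)
M4 → [T2:4 / A8:11 / Y7:12] → T2 (4)
T2 → [A8:15 / Y7:16] → A8 (15)
A8 → [Y7:1] → Y7 (1)
Return Y7→00: 8.
Total = 6 + 4 + 15 + 1 + 8 = 34.

Nearest-neighbour total = 34 m; route 00 → M4 → T2 → A8 → Y7 → 00.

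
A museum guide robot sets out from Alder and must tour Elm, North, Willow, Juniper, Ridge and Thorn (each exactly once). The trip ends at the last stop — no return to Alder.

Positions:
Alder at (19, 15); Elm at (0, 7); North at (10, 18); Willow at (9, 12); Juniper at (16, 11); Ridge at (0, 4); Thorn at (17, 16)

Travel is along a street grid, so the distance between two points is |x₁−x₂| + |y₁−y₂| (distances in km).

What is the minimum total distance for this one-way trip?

There are 6! = 720 possible orderings.
Alder - Elm - North - Willow - Juniper - Ridge - Thorn: 27+21+7+8+23+29 = 115
Alder - Elm - North - Willow - Juniper - Thorn - Ridge: 27+21+7+8+6+29 = 98
Alder - Elm - North - Willow - Ridge - Juniper - Thorn: 27+21+7+17+23+6 = 101
Alder - Elm - North - Willow - Ridge - Thorn - Juniper: 27+21+7+17+29+6 = 107
Alder - Elm - North - Willow - Thorn - Juniper - Ridge: 27+21+7+12+6+23 = 96
Alder - Elm - North - Willow - Thorn - Ridge - Juniper: 27+21+7+12+29+23 = 119
Alder - Elm - North - Juniper - Willow - Ridge - Thorn: 27+21+13+8+17+29 = 115
Alder - Elm - North - Juniper - Willow - Thorn - Ridge: 27+21+13+8+12+29 = 110
… (712 more)
Alder - Juniper - Thorn - North - Willow - Elm - Ridge: 7+6+9+7+14+3 = 46  ← best
The minimum is 46.
One shortest path: Alder → Juniper → Thorn → North → Willow → Elm → Ridge.

Minimum one-way distance = 46 km.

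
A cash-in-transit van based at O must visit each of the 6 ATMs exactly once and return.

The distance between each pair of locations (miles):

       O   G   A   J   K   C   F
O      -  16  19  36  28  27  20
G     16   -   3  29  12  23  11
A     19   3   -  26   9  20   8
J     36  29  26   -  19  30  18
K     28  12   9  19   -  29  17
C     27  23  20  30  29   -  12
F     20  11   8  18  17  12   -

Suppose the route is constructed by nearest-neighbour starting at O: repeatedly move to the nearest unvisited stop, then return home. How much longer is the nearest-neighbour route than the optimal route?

The nearest-neighbour route is 19 miles longer than optimal.

From O: G=16, A=19, F=20, C=27, K=28, J=36 → choose G (16).
From G: A=3, F=11, K=12, C=23, J=29 → choose A (3).
From A: F=8, K=9, C=20, J=26 → choose F (8).
From F: C=12, K=17, J=18 → choose C (12).
From C: K=29, J=30 → choose K (29).
From K: J=19 → choose J (19).
NN route O → G → A → F → C → K → J → O costs 123.
Optimal: O → G → A → K → J → F → C → O costs 104 (by enumerating all 360 distinct tours).
Excess = 123 − 104 = 19.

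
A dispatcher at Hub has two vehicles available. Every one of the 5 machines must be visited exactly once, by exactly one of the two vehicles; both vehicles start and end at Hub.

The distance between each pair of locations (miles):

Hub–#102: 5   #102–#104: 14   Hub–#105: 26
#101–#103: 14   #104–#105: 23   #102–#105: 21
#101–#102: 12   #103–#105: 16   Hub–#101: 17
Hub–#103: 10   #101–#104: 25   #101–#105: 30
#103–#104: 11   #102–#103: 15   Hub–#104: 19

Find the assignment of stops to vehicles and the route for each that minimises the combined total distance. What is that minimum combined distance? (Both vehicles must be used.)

Minimum combined distance: 99 miles.

Try each way of splitting the stops between the two vehicles (each non-empty) and, for each split, find the best tour for each vehicle:
  {#101} + {#102, #103, #104, #105}: 34 + 68 = 102
  {#102} + {#101, #103, #104, #105}: 10 + 89 = 99
  {#101, #102} + {#103, #104, #105}: 34 + 68 = 102
  {#103} + {#101, #102, #104, #105}: 20 + 89 = 109
  {#101, #103} + {#102, #104, #105}: 41 + 68 = 109
  {#102, #103} + {#101, #104, #105}: 30 + 89 = 119
  … (15 splits in total)
Best: vehicle 1 Hub → #102 → Hub = 10; vehicle 2 Hub → #101 → #103 → #105 → #104 → Hub = 89; combined 99.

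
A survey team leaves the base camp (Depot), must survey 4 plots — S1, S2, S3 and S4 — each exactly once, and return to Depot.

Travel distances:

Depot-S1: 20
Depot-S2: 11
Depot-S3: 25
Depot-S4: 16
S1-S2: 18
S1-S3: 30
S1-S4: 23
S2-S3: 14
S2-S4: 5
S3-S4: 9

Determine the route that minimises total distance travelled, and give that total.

Depot-S1-S2-S3-S4-Depot: 20+18+14+9+16 = 77
Depot-S1-S2-S4-S3-Depot: 20+18+5+9+25 = 77
Depot-S1-S3-S2-S4-Depot: 20+30+14+5+16 = 85
Depot-S1-S3-S4-S2-Depot: 20+30+9+5+11 = 75
Depot-S1-S4-S2-S3-Depot: 20+23+5+14+25 = 87
Depot-S1-S4-S3-S2-Depot: 20+23+9+14+11 = 77
Depot-S2-S1-S3-S4-Depot: 11+18+30+9+16 = 84
Depot-S2-S1-S4-S3-Depot: 11+18+23+9+25 = 86
Depot-S2-S3-S1-S4-Depot: 11+14+30+23+16 = 94
Depot-S2-S4-S1-S3-Depot: 11+5+23+30+25 = 94
Depot-S3-S1-S2-S4-Depot: 25+30+18+5+16 = 94
Depot-S3-S2-S1-S4-Depot: 25+14+18+23+16 = 96
The minimum is 75.
One optimal route: Depot → S1 → S3 → S4 → S2 → Depot (or its reverse).

Minimum total distance: 75.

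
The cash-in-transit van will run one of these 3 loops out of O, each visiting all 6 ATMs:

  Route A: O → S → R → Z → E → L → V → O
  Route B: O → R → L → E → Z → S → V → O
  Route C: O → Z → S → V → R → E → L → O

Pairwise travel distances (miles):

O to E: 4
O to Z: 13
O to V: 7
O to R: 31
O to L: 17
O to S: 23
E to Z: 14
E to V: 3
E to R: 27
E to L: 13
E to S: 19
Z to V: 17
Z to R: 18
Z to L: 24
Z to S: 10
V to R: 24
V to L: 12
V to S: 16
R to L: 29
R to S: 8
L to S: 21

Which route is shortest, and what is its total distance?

95 miles — Route A is the shortest.

Route A: 23 + 8 + 18 + 14 + 13 + 12 + 7 = 95
Route B: 31 + 29 + 13 + 14 + 10 + 16 + 7 = 120
Route C: 13 + 10 + 16 + 24 + 27 + 13 + 17 = 120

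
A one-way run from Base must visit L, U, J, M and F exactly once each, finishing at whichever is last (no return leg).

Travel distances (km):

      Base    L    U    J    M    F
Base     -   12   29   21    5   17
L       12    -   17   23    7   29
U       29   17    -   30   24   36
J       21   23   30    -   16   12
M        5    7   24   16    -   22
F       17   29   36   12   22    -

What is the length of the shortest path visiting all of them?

Minimum one-way distance = 69 km.

There are 5! = 120 possible orderings.
Base→L→U→J→M→F: 12+17+30+16+22 = 97
Base→L→U→J→F→M: 12+17+30+12+22 = 93
Base→L→U→M→J→F: 12+17+24+16+12 = 81
Base→L→U→M→F→J: 12+17+24+22+12 = 87
Base→L→U→F→J→M: 12+17+36+12+16 = 93
Base→L→U→F→M→J: 12+17+36+22+16 = 103
Base→L→J→U→M→F: 12+23+30+24+22 = 111
Base→L→J→U→F→M: 12+23+30+36+22 = 123
Base→L→J→M→U→F: 12+23+16+24+36 = 111
Base→L→J→M→F→U: 12+23+16+22+36 = 109
Base→L→J→F→U→M: 12+23+12+36+24 = 107
Base→L→J→F→M→U: 12+23+12+22+24 = 93
Base→L→M→U→J→F: 12+7+24+30+12 = 85
Base→L→M→U→F→J: 12+7+24+36+12 = 91
… (106 more)
Base→F→J→M→L→U: 17+12+16+7+17 = 69  ← best
The minimum is 69.
One shortest path: Base → F → J → M → L → U.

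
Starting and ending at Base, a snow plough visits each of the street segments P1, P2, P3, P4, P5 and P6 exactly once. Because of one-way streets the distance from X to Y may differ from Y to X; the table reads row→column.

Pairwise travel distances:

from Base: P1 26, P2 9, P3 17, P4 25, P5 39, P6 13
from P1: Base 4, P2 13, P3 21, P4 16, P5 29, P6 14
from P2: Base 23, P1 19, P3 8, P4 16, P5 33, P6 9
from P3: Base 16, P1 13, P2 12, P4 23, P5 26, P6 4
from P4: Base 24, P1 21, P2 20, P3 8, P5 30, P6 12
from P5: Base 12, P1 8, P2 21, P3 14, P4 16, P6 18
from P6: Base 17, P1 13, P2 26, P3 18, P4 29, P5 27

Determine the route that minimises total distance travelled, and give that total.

Shortest round trip = 76.

Base → P1 → P2 → P3 → P4 → P5 → P6 → Base: 26+13+8+23+30+18+17 = 135
Base → P1 → P2 → P3 → P4 → P6 → P5 → Base: 26+13+8+23+12+27+12 = 121
Base → P1 → P2 → P3 → P5 → P4 → P6 → Base: 26+13+8+26+16+12+17 = 118
Base → P1 → P2 → P3 → P5 → P6 → P4 → Base: 26+13+8+26+18+29+24 = 144
Base → P1 → P2 → P3 → P6 → P4 → P5 → Base: 26+13+8+4+29+30+12 = 122
Base → P1 → P2 → P3 → P6 → P5 → P4 → Base: 26+13+8+4+27+16+24 = 118
Base → P1 → P2 → P4 → P3 → P5 → P6 → Base: 26+13+16+8+26+18+17 = 124
Base → P1 → P2 → P4 → P3 → P6 → P5 → Base: 26+13+16+8+4+27+12 = 106
… (712 more)
Base → P2 → P4 → P3 → P6 → P5 → P1 → Base: 9+16+8+4+27+8+4 = 76  ← best
The minimum is 76.
One optimal route: Base → P2 → P4 → P3 → P6 → P5 → P1 → Base.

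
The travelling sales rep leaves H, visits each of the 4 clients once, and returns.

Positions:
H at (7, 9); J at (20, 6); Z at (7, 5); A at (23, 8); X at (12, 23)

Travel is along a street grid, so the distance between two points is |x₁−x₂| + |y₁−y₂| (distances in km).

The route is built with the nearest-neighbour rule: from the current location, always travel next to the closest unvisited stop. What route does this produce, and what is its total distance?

Nearest-neighbour total = 68 km; route H → Z → J → A → X → H.

At H the remaining stops are Z 4, J 16, A 17, X 19; go to Z.
At Z the remaining stops are J 14, A 19, X 23; go to J.
At J the remaining stops are A 5, X 25; go to A.
At A the remaining stops are X 26; go to X.
Return X→H: 19.
Total = 4 + 14 + 5 + 26 + 19 = 68.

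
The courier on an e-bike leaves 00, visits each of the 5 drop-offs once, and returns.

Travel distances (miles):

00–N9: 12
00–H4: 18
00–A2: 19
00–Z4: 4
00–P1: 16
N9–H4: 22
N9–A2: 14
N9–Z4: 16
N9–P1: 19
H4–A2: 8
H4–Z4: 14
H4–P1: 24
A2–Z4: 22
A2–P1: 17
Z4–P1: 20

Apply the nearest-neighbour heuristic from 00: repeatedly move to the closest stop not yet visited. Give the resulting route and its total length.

At 00 the remaining stops are Z4 4, N9 12, P1 16, H4 18, A2 19; go to Z4.
At Z4 the remaining stops are H4 14, N9 16, P1 20, A2 22; go to H4.
At H4 the remaining stops are A2 8, N9 22, P1 24; go to A2.
At A2 the remaining stops are N9 14, P1 17; go to N9.
At N9 the remaining stops are P1 19; go to P1.
Return P1→00: 16.
Total = 4 + 14 + 8 + 14 + 19 + 16 = 75.

Total distance 75 miles via the nearest-neighbour route 00 → Z4 → H4 → A2 → N9 → P1 → 00.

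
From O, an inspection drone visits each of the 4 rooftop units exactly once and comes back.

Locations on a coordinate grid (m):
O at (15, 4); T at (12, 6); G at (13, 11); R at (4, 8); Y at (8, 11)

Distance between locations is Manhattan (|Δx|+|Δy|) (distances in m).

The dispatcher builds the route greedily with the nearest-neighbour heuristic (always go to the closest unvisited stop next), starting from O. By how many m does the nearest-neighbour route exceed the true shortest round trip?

O: T=5, G=9, Y=14, R=15 ⇒ T
T: G=6, Y=9, R=10 ⇒ G
G: Y=5, R=12 ⇒ Y
Y: R=7 ⇒ R
NN route O → T → G → Y → R → O costs 38.
Optimal: O → T → R → Y → G → O costs 36 (by enumerating all 12 distinct tours).
Excess = 38 − 36 = 2.

The nearest-neighbour route is 2 m longer than optimal.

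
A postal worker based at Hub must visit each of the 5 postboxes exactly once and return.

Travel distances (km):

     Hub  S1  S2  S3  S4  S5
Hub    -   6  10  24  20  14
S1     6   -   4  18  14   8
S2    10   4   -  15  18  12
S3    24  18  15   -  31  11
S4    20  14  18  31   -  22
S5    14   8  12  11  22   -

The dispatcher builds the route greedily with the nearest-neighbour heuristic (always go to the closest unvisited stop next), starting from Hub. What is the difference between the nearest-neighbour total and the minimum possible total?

From Hub: S1=6, S2=10, S5=14, S4=20, S3=24 → choose S1 (6).
From S1: S2=4, S5=8, S4=14, S3=18 → choose S2 (4).
From S2: S5=12, S3=15, S4=18 → choose S5 (12).
From S5: S3=11, S4=22 → choose S3 (11).
From S3: S4=31 → choose S4 (31).
NN route Hub → S1 → S2 → S5 → S3 → S4 → Hub costs 84.
Optimal: Hub → S1 → S2 → S3 → S5 → S4 → Hub costs 78 (by enumerating all 60 distinct tours).
Excess = 84 − 78 = 6.

Excess over optimum: 6 km.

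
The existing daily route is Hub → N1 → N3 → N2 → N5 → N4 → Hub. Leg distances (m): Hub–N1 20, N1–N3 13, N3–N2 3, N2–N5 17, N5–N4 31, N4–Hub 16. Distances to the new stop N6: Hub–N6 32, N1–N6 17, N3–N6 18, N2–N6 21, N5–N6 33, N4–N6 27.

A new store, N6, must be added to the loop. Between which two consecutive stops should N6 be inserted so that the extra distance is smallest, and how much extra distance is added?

Insertion cost between consecutive stops i–j is d(i,N6) + d(N6,j) − d(i,j):
  between Hub and N1: 32 + 17 − 20 = 29
  between N1 and N3: 17 + 18 − 13 = 22
  between N3 and N2: 18 + 21 − 3 = 36
  between N2 and N5: 21 + 33 − 17 = 37
  between N5 and N4: 33 + 27 − 31 = 29
  between N4 and Hub: 27 + 32 − 16 = 43
Cheapest insertion is between N1 and N3, adding 22.
New total = 100 + 22 = 122.

+22 m — insert N6 between N1 and N3.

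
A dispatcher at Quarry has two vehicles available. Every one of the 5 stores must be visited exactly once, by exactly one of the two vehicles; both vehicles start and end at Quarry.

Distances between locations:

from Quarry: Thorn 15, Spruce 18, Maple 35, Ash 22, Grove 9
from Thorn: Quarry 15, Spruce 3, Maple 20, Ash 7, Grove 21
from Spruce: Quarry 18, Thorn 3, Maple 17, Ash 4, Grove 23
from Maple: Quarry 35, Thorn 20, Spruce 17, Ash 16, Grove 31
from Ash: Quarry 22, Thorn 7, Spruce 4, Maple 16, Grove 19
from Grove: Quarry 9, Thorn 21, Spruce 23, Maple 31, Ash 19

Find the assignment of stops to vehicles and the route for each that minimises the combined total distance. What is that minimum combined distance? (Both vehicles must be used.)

There are 2^4 − 1 = 15 ways to divide the 5 stops into two non-empty groups. For each, the best each vehicle can do is its own shortest tour through its group:
  {Thorn} + {Spruce, Maple, Ash, Grove}: 30 + 78 = 108
  {Spruce} + {Thorn, Maple, Ash, Grove}: 36 + 78 = 114
  {Thorn, Spruce} + {Maple, Ash, Grove}: 36 + 78 = 114
  {Maple} + {Thorn, Spruce, Ash, Grove}: 70 + 50 = 120
  {Thorn, Maple} + {Spruce, Ash, Grove}: 70 + 50 = 120
  {Spruce, Maple} + {Thorn, Ash, Grove}: 70 + 50 = 120
  … (15 splits in total)
  {Thorn, Spruce, Maple, Ash} + {Grove}: 73 + 18 = 91  ← best
Best: vehicle 1 Quarry → Thorn → Spruce → Maple → Ash → Quarry = 73; vehicle 2 Quarry → Grove → Quarry = 18; combined 91.

91 — the smallest possible combined total.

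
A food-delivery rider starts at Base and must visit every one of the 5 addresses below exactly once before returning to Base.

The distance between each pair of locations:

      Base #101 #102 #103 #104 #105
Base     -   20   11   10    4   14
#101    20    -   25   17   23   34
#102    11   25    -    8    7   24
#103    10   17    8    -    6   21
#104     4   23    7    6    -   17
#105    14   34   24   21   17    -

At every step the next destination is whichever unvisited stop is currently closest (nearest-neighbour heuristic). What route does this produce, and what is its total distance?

Total distance 96 via the nearest-neighbour route Base → #104 → #103 → #102 → #105 → #101 → Base.

From Base: distances to unvisited — #104=4, #103=10, #102=11, #105=14, #101=20. Nearest is #104 (4).
From #104: distances to unvisited — #103=6, #102=7, #105=17, #101=23. Nearest is #103 (6).
From #103: distances to unvisited — #102=8, #101=17, #105=21. Nearest is #102 (8).
From #102: distances to unvisited — #105=24, #101=25. Nearest is #105 (24).
From #105: distances to unvisited — #101=34. Nearest is #101 (34).
Return #101→Base: 20.
Total = 4 + 6 + 8 + 24 + 34 + 20 = 96.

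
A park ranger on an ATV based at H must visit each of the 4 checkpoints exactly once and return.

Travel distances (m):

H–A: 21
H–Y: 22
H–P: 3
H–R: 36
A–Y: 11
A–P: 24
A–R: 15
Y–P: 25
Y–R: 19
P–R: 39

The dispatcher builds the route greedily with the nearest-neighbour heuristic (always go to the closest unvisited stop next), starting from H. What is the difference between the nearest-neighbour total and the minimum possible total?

10 m longer than the optimal tour.

H: P=3, A=21, Y=22, R=36 ⇒ P
P: A=24, Y=25, R=39 ⇒ A
A: Y=11, R=15 ⇒ Y
Y: R=19 ⇒ R
NN route H → P → A → Y → R → H costs 93.
Optimal: H → A → R → Y → P → H costs 83 (by enumerating all 12 distinct tours).
Excess = 93 − 83 = 10.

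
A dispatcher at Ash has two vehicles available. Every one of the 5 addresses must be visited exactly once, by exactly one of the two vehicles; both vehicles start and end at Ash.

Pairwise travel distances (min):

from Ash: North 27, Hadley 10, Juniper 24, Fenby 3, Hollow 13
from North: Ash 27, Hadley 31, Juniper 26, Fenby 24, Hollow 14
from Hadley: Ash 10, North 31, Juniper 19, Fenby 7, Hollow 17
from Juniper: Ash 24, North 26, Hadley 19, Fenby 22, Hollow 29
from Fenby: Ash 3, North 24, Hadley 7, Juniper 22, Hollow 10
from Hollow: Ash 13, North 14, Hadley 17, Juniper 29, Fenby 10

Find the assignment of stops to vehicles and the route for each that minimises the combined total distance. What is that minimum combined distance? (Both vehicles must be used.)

There are 2^4 − 1 = 15 ways to divide the 5 stops into two non-empty groups. For each, the best each vehicle can do is its own shortest tour through its group:
  {North} + {Hadley, Juniper, Fenby, Hollow}: 54 + 71 = 125
  {Hadley} + {North, Juniper, Fenby, Hollow}: 20 + 77 = 97
  {North, Hadley} + {Juniper, Fenby, Hollow}: 68 + 66 = 134
  {Juniper} + {North, Hadley, Fenby, Hollow}: 48 + 68 = 116
  {North, Juniper} + {Hadley, Fenby, Hollow}: 77 + 40 = 117
  {Hadley, Juniper} + {North, Fenby, Hollow}: 53 + 54 = 107
  … (15 splits in total)
  {Fenby} + {North, Hadley, Juniper, Hollow}: 6 + 82 = 88  ← best
Best: vehicle 1 Ash → Fenby → Ash = 6; vehicle 2 Ash → Hadley → Juniper → North → Hollow → Ash = 82; combined 88.

88 min — the smallest possible combined total.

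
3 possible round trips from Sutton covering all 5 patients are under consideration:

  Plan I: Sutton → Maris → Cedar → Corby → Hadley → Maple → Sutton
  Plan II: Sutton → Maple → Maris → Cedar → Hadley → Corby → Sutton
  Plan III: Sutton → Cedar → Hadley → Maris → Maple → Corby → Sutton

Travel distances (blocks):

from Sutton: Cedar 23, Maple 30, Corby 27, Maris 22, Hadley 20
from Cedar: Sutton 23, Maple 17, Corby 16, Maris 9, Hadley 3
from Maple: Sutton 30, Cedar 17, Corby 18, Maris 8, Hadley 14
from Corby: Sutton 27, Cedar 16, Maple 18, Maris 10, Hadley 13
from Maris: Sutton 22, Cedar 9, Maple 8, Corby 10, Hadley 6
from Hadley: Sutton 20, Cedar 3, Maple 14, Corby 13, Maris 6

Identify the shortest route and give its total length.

Plan I: 22 + 9 + 16 + 13 + 14 + 30 = 104
Plan II: 30 + 8 + 9 + 3 + 13 + 27 = 90
Plan III: 23 + 3 + 6 + 8 + 18 + 27 = 85

85 blocks — Plan III is the shortest.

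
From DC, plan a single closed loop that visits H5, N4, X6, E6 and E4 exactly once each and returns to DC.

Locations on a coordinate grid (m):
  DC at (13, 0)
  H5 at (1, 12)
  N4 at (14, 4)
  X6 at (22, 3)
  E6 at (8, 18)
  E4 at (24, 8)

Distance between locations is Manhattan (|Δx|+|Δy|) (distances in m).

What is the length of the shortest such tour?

Shortest round trip = 84 m.

With 5 stops there are 5!/2 = 60 distinct round trips (a route and its reverse cost the same).
DC - H5 - N4 - X6 - E6 - E4 - DC: 24+21+9+29+26+19 = 128
DC - H5 - N4 - X6 - E4 - E6 - DC: 24+21+9+7+26+23 = 110
DC - H5 - N4 - E6 - X6 - E4 - DC: 24+21+20+29+7+19 = 120
DC - H5 - N4 - E6 - E4 - X6 - DC: 24+21+20+26+7+12 = 110
DC - H5 - N4 - E4 - X6 - E6 - DC: 24+21+14+7+29+23 = 118
DC - H5 - N4 - E4 - E6 - X6 - DC: 24+21+14+26+29+12 = 126
DC - H5 - X6 - N4 - E6 - E4 - DC: 24+30+9+20+26+19 = 128
DC - H5 - X6 - N4 - E4 - E6 - DC: 24+30+9+14+26+23 = 126
DC - H5 - X6 - E6 - N4 - E4 - DC: 24+30+29+20+14+19 = 136
DC - H5 - X6 - E6 - E4 - N4 - DC: 24+30+29+26+14+5 = 128
DC - H5 - X6 - E4 - N4 - E6 - DC: 24+30+7+14+20+23 = 118
DC - H5 - X6 - E4 - E6 - N4 - DC: 24+30+7+26+20+5 = 112
DC - H5 - E6 - N4 - X6 - E4 - DC: 24+13+20+9+7+19 = 92
DC - H5 - E6 - N4 - E4 - X6 - DC: 24+13+20+14+7+12 = 90
… (46 more)
DC - H5 - E6 - E4 - X6 - N4 - DC: 24+13+26+7+9+5 = 84  ← best
The minimum is 84.
One optimal route: DC → H5 → E6 → E4 → X6 → N4 → DC (or its reverse).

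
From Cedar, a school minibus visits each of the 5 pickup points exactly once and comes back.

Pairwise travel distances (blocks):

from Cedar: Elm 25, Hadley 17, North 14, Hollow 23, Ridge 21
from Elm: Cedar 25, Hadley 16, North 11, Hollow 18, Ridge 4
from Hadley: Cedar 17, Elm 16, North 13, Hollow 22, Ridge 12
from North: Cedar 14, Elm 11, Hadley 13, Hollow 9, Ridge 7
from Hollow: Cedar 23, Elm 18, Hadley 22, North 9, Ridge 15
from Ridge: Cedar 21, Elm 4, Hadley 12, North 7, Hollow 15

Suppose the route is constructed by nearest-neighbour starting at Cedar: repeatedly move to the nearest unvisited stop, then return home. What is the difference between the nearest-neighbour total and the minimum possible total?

From Cedar: North=14, Hadley=17, Ridge=21, Hollow=23, Elm=25 → choose North (14).
From North: Ridge=7, Hollow=9, Elm=11, Hadley=13 → choose Ridge (7).
From Ridge: Elm=4, Hadley=12, Hollow=15 → choose Elm (4).
From Elm: Hadley=16, Hollow=18 → choose Hadley (16).
From Hadley: Hollow=22 → choose Hollow (22).
NN route Cedar → North → Ridge → Elm → Hadley → Hollow → Cedar costs 86.
Optimal: Cedar → Hadley → Ridge → Elm → Hollow → North → Cedar costs 74 (by enumerating all 60 distinct tours).
Excess = 86 − 74 = 12.

12 blocks longer than the optimal tour.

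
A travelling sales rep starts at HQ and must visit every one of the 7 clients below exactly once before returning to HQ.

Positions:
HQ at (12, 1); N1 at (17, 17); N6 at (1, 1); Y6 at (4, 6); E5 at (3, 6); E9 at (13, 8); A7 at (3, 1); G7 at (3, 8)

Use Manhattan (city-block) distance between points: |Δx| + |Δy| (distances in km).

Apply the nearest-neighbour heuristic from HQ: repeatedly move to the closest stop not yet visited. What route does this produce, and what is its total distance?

HQ → [E9:8 / A7:9 / N6:11 / Y6:13 / E5:14 / G7:16 / N1:21] → E9 (8)
E9 → [G7:10 / Y6:11 / E5:12 / N1:13 / A7:17 / N6:19] → G7 (10)
G7 → [E5:2 / Y6:3 / A7:7 / N6:9 / N1:23] → E5 (2)
E5 → [Y6:1 / A7:5 / N6:7 / N1:25] → Y6 (1)
Y6 → [A7:6 / N6:8 / N1:24] → A7 (6)
A7 → [N6:2 / N1:30] → N6 (2)
N6 → [N1:32] → N1 (32)
Return N1→HQ: 21.
Total = 8 + 10 + 2 + 1 + 6 + 2 + 32 + 21 = 82.

Nearest-neighbour total = 82 km; route HQ → E9 → G7 → E5 → Y6 → A7 → N6 → N1 → HQ.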